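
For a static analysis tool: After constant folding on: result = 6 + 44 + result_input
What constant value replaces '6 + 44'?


Identifying constant sub-expression:
  Original: result = 6 + 44 + result_input
  6 and 44 are both compile-time constants
  Evaluating: 6 + 44 = 50
  After folding: result = 50 + result_input

50


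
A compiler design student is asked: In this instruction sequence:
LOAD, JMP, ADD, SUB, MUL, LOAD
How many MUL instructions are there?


Scanning instruction sequence for MUL:
  Position 1: LOAD
  Position 2: JMP
  Position 3: ADD
  Position 4: SUB
  Position 5: MUL <- MATCH
  Position 6: LOAD
Matches at positions: [5]
Total MUL count: 1

1


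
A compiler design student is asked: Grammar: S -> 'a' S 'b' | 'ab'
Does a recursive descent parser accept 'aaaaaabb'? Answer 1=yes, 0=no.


Grammar accepts strings of the form a^n b^n (n >= 1)
Word: 'aaaaaabb'
Counting: 6 a's and 2 b's
Check: 6 == 2? No
Mismatch: a-count != b-count
Rejected

0


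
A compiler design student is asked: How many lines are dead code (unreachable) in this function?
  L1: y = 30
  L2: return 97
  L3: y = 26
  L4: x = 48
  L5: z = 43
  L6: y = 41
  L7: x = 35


Analyzing control flow:
  L1: reachable (before return)
  L2: reachable (return statement)
  L3: DEAD (after return at L2)
  L4: DEAD (after return at L2)
  L5: DEAD (after return at L2)
  L6: DEAD (after return at L2)
  L7: DEAD (after return at L2)
Return at L2, total lines = 7
Dead lines: L3 through L7
Count: 5

5


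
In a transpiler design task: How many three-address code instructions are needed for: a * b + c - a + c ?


Expression: a * b + c - a + c
Generating three-address code (respecting * over +/- precedence):
  Instruction 1: t1 = a * b
  Instruction 2: t2 = t1 + c
  Instruction 3: t3 = t2 - a
  Instruction 4: t4 = t3 + c
Total instructions: 4

4


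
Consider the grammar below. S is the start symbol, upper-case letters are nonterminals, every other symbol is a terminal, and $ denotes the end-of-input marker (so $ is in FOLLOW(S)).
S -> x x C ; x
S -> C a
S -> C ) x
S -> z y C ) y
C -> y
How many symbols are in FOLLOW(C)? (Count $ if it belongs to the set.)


S is the start symbol and does not occur in any rule body, so FOLLOW(S) = {$}.
Examining every occurrence of C in a rule body:
  S -> x x C ; x : C is followed by terminal ';' -> add ';'
  S -> C a : C is followed by terminal 'a' -> add 'a'
  S -> C ) x : C is followed by terminal ')' -> add ')'
  S -> z y C ) y : C is followed by terminal ')' -> add ')' (already in the set)
  C -> y : C does not occur in the body -> contributes nothing
FOLLOW(C) = {), ;, a}
Count: 3

3


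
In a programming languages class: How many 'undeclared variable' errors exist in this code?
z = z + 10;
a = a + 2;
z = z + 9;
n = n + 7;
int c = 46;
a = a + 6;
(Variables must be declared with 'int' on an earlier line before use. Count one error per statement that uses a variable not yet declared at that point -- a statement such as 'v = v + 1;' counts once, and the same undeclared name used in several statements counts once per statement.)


Scanning code line by line:
  Line 1: use 'z' -> ERROR (undeclared)
  Line 2: use 'a' -> ERROR (undeclared)
  Line 3: use 'z' -> ERROR (undeclared)
  Line 4: use 'n' -> ERROR (undeclared)
  Line 5: declare 'c' -> declared = ['c']
  Line 6: use 'a' -> ERROR (undeclared)
Total undeclared variable errors: 5

5


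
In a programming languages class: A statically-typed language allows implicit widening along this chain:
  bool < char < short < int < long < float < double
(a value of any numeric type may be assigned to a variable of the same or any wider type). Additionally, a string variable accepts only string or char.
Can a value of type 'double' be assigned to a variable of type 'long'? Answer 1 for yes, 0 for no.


Target variable type: long
Source value type: double
Numeric ranks: double=6, long=4
Widening allowed iff rank(source) <= rank(target): 6 <= 4? No
Result: 0

0


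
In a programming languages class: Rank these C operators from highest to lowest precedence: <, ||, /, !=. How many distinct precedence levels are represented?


Looking up precedence for each operator:
  < -> precedence 4
  || -> precedence 1
  / -> precedence 6
  != -> precedence 3
Sorted highest to lowest: /, <, !=, ||
Distinct precedence values: [6, 4, 3, 1]
Number of distinct levels: 4

4


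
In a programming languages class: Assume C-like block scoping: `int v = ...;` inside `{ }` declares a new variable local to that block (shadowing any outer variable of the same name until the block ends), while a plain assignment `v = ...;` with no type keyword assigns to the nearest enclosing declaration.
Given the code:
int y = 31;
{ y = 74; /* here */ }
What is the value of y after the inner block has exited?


Analyzing scoping rules:
Outer scope: declares y = 31
Inner block: 'y = 74;' has no type keyword, so it is an assignment to the outer y (no shadowing)
The assignment changed the outer variable itself, so the new value persists after the block -> 74
Result: 74

74


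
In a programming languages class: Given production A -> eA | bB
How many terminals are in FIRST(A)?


Production: A -> eA | bB
Examining each alternative for leading terminals:
  A -> eA : first terminal = 'e'
  A -> bB : first terminal = 'b'
FIRST(A) = {b, e}
Count: 2

2


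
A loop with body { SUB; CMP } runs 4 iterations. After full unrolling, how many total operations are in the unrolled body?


Loop body operations: SUB, CMP (2 ops per iteration)
Unrolling 4 iterations:
  Iteration 1: SUB, CMP (2 ops)
  Iteration 2: SUB, CMP (2 ops)
  Iteration 3: SUB, CMP (2 ops)
  Iteration 4: SUB, CMP (2 ops)
Total: 4 iterations * 2 ops/iter = 8 operations

8


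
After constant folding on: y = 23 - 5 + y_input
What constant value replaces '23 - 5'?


Identifying constant sub-expression:
  Original: y = 23 - 5 + y_input
  23 and 5 are both compile-time constants
  Evaluating: 23 - 5 = 18
  After folding: y = 18 + y_input

18


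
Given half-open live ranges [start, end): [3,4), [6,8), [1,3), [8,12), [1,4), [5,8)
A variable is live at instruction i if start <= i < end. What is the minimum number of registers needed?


Live ranges:
  Var0: [3, 4)
  Var1: [6, 8)
  Var2: [1, 3)
  Var3: [8, 12)
  Var4: [1, 4)
  Var5: [5, 8)
Sweep-line events (position, delta, active):
  pos=1 start -> active=1
  pos=1 start -> active=2
  pos=3 end -> active=1
  pos=3 start -> active=2
  pos=4 end -> active=1
  pos=4 end -> active=0
  pos=5 start -> active=1
  pos=6 start -> active=2
  pos=8 end -> active=1
  pos=8 end -> active=0
  pos=8 start -> active=1
  pos=12 end -> active=0
Maximum simultaneous active: 2
Minimum registers needed: 2

2


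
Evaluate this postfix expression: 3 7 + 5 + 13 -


Processing tokens left to right:
Push 3, Push 7
Pop 3 and 7, compute 3 + 7 = 10, push 10
Push 5
Pop 10 and 5, compute 10 + 5 = 15, push 15
Push 13
Pop 15 and 13, compute 15 - 13 = 2, push 2
Stack result: 2

2


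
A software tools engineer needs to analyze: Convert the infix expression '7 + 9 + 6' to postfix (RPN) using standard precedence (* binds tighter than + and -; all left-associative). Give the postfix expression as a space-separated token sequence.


Applying the shunting-yard algorithm:
  Operand 7 -> output
  Push '+' onto operator stack -> op-stack: [+]
  Operand 9 -> output
  See '+' (prec 1); top '+' (prec 1) >= it -> pop '+' to output
  Push '+' onto operator stack -> op-stack: [+]
  Operand 6 -> output
  End of input: pop '+' to output
Postfix result: 7 9 + 6 +

7 9 + 6 +


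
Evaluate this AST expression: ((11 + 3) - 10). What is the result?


Expression: ((11 + 3) - 10)
Evaluating step by step:
  11 + 3 = 14
  14 - 10 = 4
Result: 4

4


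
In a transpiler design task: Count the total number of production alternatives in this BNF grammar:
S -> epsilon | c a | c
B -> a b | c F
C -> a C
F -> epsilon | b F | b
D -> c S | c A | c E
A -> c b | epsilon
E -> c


Counting alternatives per rule:
  S: 3 alternative(s)
  B: 2 alternative(s)
  C: 1 alternative(s)
  F: 3 alternative(s)
  D: 3 alternative(s)
  A: 2 alternative(s)
  E: 1 alternative(s)
Sum: 3 + 2 + 1 + 3 + 3 + 2 + 1 = 15

15


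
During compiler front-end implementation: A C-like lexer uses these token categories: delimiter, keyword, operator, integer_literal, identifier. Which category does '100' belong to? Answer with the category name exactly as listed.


Token: '100'
Checking categories:
  identifier: no
  integer_literal: YES
  operator: no
  keyword: no
  delimiter: no
Category: integer_literal

integer_literal


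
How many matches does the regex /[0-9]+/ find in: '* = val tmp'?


Pattern: /[0-9]+/ (int literals)
Input: '* = val tmp'
Scanning for matches:
Total matches: 0

0


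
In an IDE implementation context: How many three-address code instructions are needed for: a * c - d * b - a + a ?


Expression: a * c - d * b - a + a
Generating three-address code (respecting * over +/- precedence):
  Instruction 1: t1 = a * c
  Instruction 2: t2 = d * b
  Instruction 3: t3 = t1 - t2
  Instruction 4: t4 = t3 - a
  Instruction 5: t5 = t4 + a
Total instructions: 5

5


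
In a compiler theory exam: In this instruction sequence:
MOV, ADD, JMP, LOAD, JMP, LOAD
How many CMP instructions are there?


Scanning instruction sequence for CMP:
  Position 1: MOV
  Position 2: ADD
  Position 3: JMP
  Position 4: LOAD
  Position 5: JMP
  Position 6: LOAD
Matches at positions: []
Total CMP count: 0

0


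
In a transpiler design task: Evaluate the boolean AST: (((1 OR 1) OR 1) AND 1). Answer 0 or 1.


Step 1: Evaluate inner node
  1 OR 1 = 1
Step 2: Evaluate next node
  1 OR 1 = 1
Step 3: Evaluate root node
  1 AND 1 = 1

1


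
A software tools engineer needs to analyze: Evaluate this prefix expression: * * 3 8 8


Parsing prefix expression: * * 3 8 8
Step 1: Innermost operation '* 3 8'
  3 * 8 = 24
Step 2: Outer operation '* [24] 8'
  24 * 8 = 192

192


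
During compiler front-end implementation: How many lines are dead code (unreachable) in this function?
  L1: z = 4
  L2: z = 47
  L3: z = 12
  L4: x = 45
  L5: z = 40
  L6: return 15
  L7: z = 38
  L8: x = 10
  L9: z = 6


Analyzing control flow:
  L1: reachable (before return)
  L2: reachable (before return)
  L3: reachable (before return)
  L4: reachable (before return)
  L5: reachable (before return)
  L6: reachable (return statement)
  L7: DEAD (after return at L6)
  L8: DEAD (after return at L6)
  L9: DEAD (after return at L6)
Return at L6, total lines = 9
Dead lines: L7 through L9
Count: 3

3


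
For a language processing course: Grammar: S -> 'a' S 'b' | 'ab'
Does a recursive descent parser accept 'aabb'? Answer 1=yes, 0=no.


Grammar accepts strings of the form a^n b^n (n >= 1)
Word: 'aabb'
Counting: 2 a's and 2 b's
Check: 2 == 2? Yes
Derivation (S -> aSb applied 1 time(s), then S -> ab): S => aSb => aabb
Accepted

1


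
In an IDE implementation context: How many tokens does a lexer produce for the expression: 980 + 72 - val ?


Scanning '980 + 72 - val'
Token 1: '980' -> integer_literal
Token 2: '+' -> operator
Token 3: '72' -> integer_literal
Token 4: '-' -> operator
Token 5: 'val' -> identifier
Total tokens: 5

5


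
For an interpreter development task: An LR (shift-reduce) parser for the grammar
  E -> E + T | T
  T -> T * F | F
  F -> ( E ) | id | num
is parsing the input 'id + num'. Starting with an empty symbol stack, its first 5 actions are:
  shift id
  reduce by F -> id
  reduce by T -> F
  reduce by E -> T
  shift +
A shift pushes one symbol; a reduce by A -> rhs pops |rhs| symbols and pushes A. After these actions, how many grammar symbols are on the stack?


Tracking the symbol stack through each action:
  Action 1: shift 'id' : push -> stack = [id] (size 1)
  Action 2: reduce by F -> id : pop 1, push F -> stack = [F] (size 1)
  Action 3: reduce by T -> F : pop 1, push T -> stack = [T] (size 1)
  Action 4: reduce by E -> T : pop 1, push E -> stack = [E] (size 1)
  Action 5: shift '+' : push -> stack = [E, +] (size 2)
Final stack size: 2

2


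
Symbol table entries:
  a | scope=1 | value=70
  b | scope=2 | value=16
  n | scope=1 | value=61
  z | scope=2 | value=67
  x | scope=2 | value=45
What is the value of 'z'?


Searching symbol table for 'z':
  a | scope=1 | value=70
  b | scope=2 | value=16
  n | scope=1 | value=61
  z | scope=2 | value=67 <- MATCH
  x | scope=2 | value=45
Found 'z' at scope 2 with value 67

67


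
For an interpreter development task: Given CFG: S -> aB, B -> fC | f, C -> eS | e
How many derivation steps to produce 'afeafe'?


Grammar: S -> aB, B -> fC | f, C -> eS | e
Deriving 'afeafe':
Step 1: S -> aB => aB
Step 2: B -> fC => afC
Step 3: C -> eS => afeS
Step 4: S -> aB => afeaB
Step 5: B -> fC => afeafC
Step 6: C -> e => afeafe
Total derivation steps: 6

6


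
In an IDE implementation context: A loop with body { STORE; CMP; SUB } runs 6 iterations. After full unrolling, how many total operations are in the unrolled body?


Loop body operations: STORE, CMP, SUB (3 ops per iteration)
Unrolling 6 iterations:
  Iteration 1: STORE, CMP, SUB (3 ops)
  Iteration 2: STORE, CMP, SUB (3 ops)
  Iteration 3: STORE, CMP, SUB (3 ops)
  Iteration 4: STORE, CMP, SUB (3 ops)
  Iteration 5: STORE, CMP, SUB (3 ops)
  Iteration 6: STORE, CMP, SUB (3 ops)
Total: 6 iterations * 3 ops/iter = 18 operations

18


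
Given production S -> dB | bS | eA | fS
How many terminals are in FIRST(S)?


Production: S -> dB | bS | eA | fS
Examining each alternative for leading terminals:
  S -> dB : first terminal = 'd'
  S -> bS : first terminal = 'b'
  S -> eA : first terminal = 'e'
  S -> fS : first terminal = 'f'
FIRST(S) = {b, d, e, f}
Count: 4

4


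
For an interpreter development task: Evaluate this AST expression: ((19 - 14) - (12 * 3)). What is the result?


Expression: ((19 - 14) - (12 * 3))
Evaluating step by step:
  19 - 14 = 5
  12 * 3 = 36
  5 - 36 = -31
Result: -31

-31


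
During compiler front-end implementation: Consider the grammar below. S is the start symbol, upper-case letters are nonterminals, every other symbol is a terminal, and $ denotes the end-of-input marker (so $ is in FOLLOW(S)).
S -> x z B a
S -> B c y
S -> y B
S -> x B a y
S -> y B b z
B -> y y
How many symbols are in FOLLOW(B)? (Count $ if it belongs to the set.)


S is the start symbol and does not occur in any rule body, so FOLLOW(S) = {$}.
Examining every occurrence of B in a rule body:
  S -> x z B a : B is followed by terminal 'a' -> add 'a'
  S -> B c y : B is followed by terminal 'c' -> add 'c'
  S -> y B : B is at the right end -> add FOLLOW(S) = {$}
  S -> x B a y : B is followed by terminal 'a' -> add 'a' (already in the set)
  S -> y B b z : B is followed by terminal 'b' -> add 'b'
  B -> y y : B does not occur in the body -> contributes nothing
FOLLOW(B) = {a, b, c, $}
Count: 4

4


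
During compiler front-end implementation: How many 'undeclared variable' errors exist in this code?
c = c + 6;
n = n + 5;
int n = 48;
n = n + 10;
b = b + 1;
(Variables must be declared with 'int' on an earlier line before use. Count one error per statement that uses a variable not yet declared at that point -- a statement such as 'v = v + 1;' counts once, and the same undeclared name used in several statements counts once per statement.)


Scanning code line by line:
  Line 1: use 'c' -> ERROR (undeclared)
  Line 2: use 'n' -> ERROR (undeclared)
  Line 3: declare 'n' -> declared = ['n']
  Line 4: use 'n' -> OK (declared)
  Line 5: use 'b' -> ERROR (undeclared)
Total undeclared variable errors: 3

3


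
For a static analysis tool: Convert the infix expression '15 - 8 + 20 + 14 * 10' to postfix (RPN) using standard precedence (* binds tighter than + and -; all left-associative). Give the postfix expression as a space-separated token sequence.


Applying the shunting-yard algorithm:
  Operand 15 -> output
  Push '-' onto operator stack -> op-stack: [-]
  Operand 8 -> output
  See '+' (prec 1); top '-' (prec 1) >= it -> pop '-' to output
  Push '+' onto operator stack -> op-stack: [+]
  Operand 20 -> output
  See '+' (prec 1); top '+' (prec 1) >= it -> pop '+' to output
  Push '+' onto operator stack -> op-stack: [+]
  Operand 14 -> output
  Push '*' onto operator stack -> op-stack: [+, *]
  Operand 10 -> output
  End of input: pop '*' to output
  End of input: pop '+' to output
Postfix result: 15 8 - 20 + 14 10 * +

15 8 - 20 + 14 10 * +


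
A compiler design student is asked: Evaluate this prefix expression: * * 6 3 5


Parsing prefix expression: * * 6 3 5
Step 1: Innermost operation '* 6 3'
  6 * 3 = 18
Step 2: Outer operation '* [18] 5'
  18 * 5 = 90

90


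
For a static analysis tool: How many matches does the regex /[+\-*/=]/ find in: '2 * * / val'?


Pattern: /[+\-*/=]/ (operators)
Input: '2 * * / val'
Scanning for matches:
  Match 1: '*'
  Match 2: '*'
  Match 3: '/'
Total matches: 3

3


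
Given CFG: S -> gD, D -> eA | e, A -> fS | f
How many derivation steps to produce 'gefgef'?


Grammar: S -> gD, D -> eA | e, A -> fS | f
Deriving 'gefgef':
Step 1: S -> gD => gD
Step 2: D -> eA => geA
Step 3: A -> fS => gefS
Step 4: S -> gD => gefgD
Step 5: D -> eA => gefgeA
Step 6: A -> f => gefgef
Total derivation steps: 6

6


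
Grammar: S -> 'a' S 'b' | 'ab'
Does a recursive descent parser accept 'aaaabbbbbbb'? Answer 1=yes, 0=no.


Grammar accepts strings of the form a^n b^n (n >= 1)
Word: 'aaaabbbbbbb'
Counting: 4 a's and 7 b's
Check: 4 == 7? No
Mismatch: a-count != b-count
Rejected

0


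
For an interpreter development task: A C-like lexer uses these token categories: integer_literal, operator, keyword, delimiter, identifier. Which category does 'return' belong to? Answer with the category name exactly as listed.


Token: 'return'
Checking categories:
  identifier: no
  integer_literal: no
  operator: no
  keyword: YES
  delimiter: no
Category: keyword

keyword


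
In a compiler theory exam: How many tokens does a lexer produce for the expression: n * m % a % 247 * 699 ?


Scanning 'n * m % a % 247 * 699'
Token 1: 'n' -> identifier
Token 2: '*' -> operator
Token 3: 'm' -> identifier
Token 4: '%' -> operator
Token 5: 'a' -> identifier
Token 6: '%' -> operator
Token 7: '247' -> integer_literal
Token 8: '*' -> operator
Token 9: '699' -> integer_literal
Total tokens: 9

9


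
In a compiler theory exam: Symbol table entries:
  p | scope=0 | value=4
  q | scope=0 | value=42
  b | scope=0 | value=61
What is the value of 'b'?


Searching symbol table for 'b':
  p | scope=0 | value=4
  q | scope=0 | value=42
  b | scope=0 | value=61 <- MATCH
Found 'b' at scope 0 with value 61

61


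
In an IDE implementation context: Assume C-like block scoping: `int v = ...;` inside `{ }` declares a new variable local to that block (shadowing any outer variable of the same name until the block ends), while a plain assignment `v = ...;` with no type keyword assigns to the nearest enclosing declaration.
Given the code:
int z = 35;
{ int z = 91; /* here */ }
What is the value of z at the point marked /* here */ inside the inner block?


Analyzing scoping rules:
Outer scope: declares z = 35
Inner block: 'int z = 91;' declares a NEW z that shadows the outer one
Inside the block the inner declaration is in scope -> 91
Result: 91

91


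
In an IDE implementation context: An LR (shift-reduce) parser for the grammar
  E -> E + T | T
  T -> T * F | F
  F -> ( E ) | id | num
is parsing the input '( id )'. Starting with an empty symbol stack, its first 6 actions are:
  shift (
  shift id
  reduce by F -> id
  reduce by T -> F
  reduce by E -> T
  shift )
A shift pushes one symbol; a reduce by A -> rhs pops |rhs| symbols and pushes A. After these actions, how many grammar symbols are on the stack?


Tracking the symbol stack through each action:
  Action 1: shift '(' : push -> stack = [(] (size 1)
  Action 2: shift 'id' : push -> stack = [(, id] (size 2)
  Action 3: reduce by F -> id : pop 1, push F -> stack = [(, F] (size 2)
  Action 4: reduce by T -> F : pop 1, push T -> stack = [(, T] (size 2)
  Action 5: reduce by E -> T : pop 1, push E -> stack = [(, E] (size 2)
  Action 6: shift ')' : push -> stack = [(, E, )] (size 3)
Final stack size: 3

3


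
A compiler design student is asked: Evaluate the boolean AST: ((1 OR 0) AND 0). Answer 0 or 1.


Step 1: Evaluate inner node
  1 OR 0 = 1
Step 2: Evaluate root node
  1 AND 0 = 0

0


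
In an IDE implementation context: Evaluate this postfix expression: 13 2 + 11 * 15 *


Processing tokens left to right:
Push 13, Push 2
Pop 13 and 2, compute 13 + 2 = 15, push 15
Push 11
Pop 15 and 11, compute 15 * 11 = 165, push 165
Push 15
Pop 165 and 15, compute 165 * 15 = 2475, push 2475
Stack result: 2475

2475


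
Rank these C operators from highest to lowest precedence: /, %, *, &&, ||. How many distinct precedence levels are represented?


Looking up precedence for each operator:
  / -> precedence 6
  % -> precedence 6
  * -> precedence 6
  && -> precedence 2
  || -> precedence 1
Sorted highest to lowest: /, %, *, &&, ||
Distinct precedence values: [6, 2, 1]
Number of distinct levels: 3

3


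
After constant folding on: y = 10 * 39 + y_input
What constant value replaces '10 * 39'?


Identifying constant sub-expression:
  Original: y = 10 * 39 + y_input
  10 and 39 are both compile-time constants
  Evaluating: 10 * 39 = 390
  After folding: y = 390 + y_input

390


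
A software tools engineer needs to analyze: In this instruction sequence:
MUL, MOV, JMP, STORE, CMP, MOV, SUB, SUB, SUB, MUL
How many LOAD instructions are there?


Scanning instruction sequence for LOAD:
  Position 1: MUL
  Position 2: MOV
  Position 3: JMP
  Position 4: STORE
  Position 5: CMP
  Position 6: MOV
  Position 7: SUB
  Position 8: SUB
  Position 9: SUB
  Position 10: MUL
Matches at positions: []
Total LOAD count: 0

0


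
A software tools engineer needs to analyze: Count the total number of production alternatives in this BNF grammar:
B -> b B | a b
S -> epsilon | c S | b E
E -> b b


Counting alternatives per rule:
  B: 2 alternative(s)
  S: 3 alternative(s)
  E: 1 alternative(s)
Sum: 2 + 3 + 1 = 6

6


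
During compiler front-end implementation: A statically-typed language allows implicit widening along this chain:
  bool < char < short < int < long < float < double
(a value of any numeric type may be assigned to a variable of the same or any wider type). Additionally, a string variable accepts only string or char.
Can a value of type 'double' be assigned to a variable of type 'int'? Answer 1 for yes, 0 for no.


Target variable type: int
Source value type: double
Numeric ranks: double=6, int=3
Widening allowed iff rank(source) <= rank(target): 6 <= 3? No
Result: 0

0


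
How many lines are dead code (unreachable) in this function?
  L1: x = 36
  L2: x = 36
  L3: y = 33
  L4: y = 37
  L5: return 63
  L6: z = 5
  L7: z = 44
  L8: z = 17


Analyzing control flow:
  L1: reachable (before return)
  L2: reachable (before return)
  L3: reachable (before return)
  L4: reachable (before return)
  L5: reachable (return statement)
  L6: DEAD (after return at L5)
  L7: DEAD (after return at L5)
  L8: DEAD (after return at L5)
Return at L5, total lines = 8
Dead lines: L6 through L8
Count: 3

3


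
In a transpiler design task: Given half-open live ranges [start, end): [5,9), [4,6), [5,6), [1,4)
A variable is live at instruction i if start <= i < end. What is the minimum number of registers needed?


Live ranges:
  Var0: [5, 9)
  Var1: [4, 6)
  Var2: [5, 6)
  Var3: [1, 4)
Sweep-line events (position, delta, active):
  pos=1 start -> active=1
  pos=4 end -> active=0
  pos=4 start -> active=1
  pos=5 start -> active=2
  pos=5 start -> active=3
  pos=6 end -> active=2
  pos=6 end -> active=1
  pos=9 end -> active=0
Maximum simultaneous active: 3
Minimum registers needed: 3

3


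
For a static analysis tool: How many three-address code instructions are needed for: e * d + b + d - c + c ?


Expression: e * d + b + d - c + c
Generating three-address code (respecting * over +/- precedence):
  Instruction 1: t1 = e * d
  Instruction 2: t2 = t1 + b
  Instruction 3: t3 = t2 + d
  Instruction 4: t4 = t3 - c
  Instruction 5: t5 = t4 + c
Total instructions: 5

5


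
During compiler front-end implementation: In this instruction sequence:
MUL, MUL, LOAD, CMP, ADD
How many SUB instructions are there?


Scanning instruction sequence for SUB:
  Position 1: MUL
  Position 2: MUL
  Position 3: LOAD
  Position 4: CMP
  Position 5: ADD
Matches at positions: []
Total SUB count: 0

0


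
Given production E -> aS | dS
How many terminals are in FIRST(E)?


Production: E -> aS | dS
Examining each alternative for leading terminals:
  E -> aS : first terminal = 'a'
  E -> dS : first terminal = 'd'
FIRST(E) = {a, d}
Count: 2

2


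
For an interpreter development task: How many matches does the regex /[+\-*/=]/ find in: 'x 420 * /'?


Pattern: /[+\-*/=]/ (operators)
Input: 'x 420 * /'
Scanning for matches:
  Match 1: '*'
  Match 2: '/'
Total matches: 2

2


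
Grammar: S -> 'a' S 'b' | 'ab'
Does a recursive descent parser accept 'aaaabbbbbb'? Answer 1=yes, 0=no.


Grammar accepts strings of the form a^n b^n (n >= 1)
Word: 'aaaabbbbbb'
Counting: 4 a's and 6 b's
Check: 4 == 6? No
Mismatch: a-count != b-count
Rejected

0


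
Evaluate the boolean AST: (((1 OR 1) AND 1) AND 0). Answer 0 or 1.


Step 1: Evaluate inner node
  1 OR 1 = 1
Step 2: Evaluate next node
  1 AND 1 = 1
Step 3: Evaluate root node
  1 AND 0 = 0

0


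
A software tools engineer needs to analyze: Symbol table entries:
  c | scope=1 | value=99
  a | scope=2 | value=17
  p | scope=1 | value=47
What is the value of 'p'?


Searching symbol table for 'p':
  c | scope=1 | value=99
  a | scope=2 | value=17
  p | scope=1 | value=47 <- MATCH
Found 'p' at scope 1 with value 47

47


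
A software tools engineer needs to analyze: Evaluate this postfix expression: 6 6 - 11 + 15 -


Processing tokens left to right:
Push 6, Push 6
Pop 6 and 6, compute 6 - 6 = 0, push 0
Push 11
Pop 0 and 11, compute 0 + 11 = 11, push 11
Push 15
Pop 11 and 15, compute 11 - 15 = -4, push -4
Stack result: -4

-4


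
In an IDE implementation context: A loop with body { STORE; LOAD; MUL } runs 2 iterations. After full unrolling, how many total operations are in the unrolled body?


Loop body operations: STORE, LOAD, MUL (3 ops per iteration)
Unrolling 2 iterations:
  Iteration 1: STORE, LOAD, MUL (3 ops)
  Iteration 2: STORE, LOAD, MUL (3 ops)
Total: 2 iterations * 3 ops/iter = 6 operations

6


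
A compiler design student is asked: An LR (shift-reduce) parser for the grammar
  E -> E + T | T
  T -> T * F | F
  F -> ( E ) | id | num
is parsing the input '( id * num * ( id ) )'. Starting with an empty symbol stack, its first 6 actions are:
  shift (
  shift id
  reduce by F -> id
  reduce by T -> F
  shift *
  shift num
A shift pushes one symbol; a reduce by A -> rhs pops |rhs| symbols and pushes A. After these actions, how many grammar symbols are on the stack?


Tracking the symbol stack through each action:
  Action 1: shift '(' : push -> stack = [(] (size 1)
  Action 2: shift 'id' : push -> stack = [(, id] (size 2)
  Action 3: reduce by F -> id : pop 1, push F -> stack = [(, F] (size 2)
  Action 4: reduce by T -> F : pop 1, push T -> stack = [(, T] (size 2)
  Action 5: shift '*' : push -> stack = [(, T, *] (size 3)
  Action 6: shift 'num' : push -> stack = [(, T, *, num] (size 4)
Final stack size: 4

4


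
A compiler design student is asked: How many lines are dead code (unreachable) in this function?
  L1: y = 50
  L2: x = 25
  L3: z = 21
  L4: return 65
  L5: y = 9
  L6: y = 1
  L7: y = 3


Analyzing control flow:
  L1: reachable (before return)
  L2: reachable (before return)
  L3: reachable (before return)
  L4: reachable (return statement)
  L5: DEAD (after return at L4)
  L6: DEAD (after return at L4)
  L7: DEAD (after return at L4)
Return at L4, total lines = 7
Dead lines: L5 through L7
Count: 3

3


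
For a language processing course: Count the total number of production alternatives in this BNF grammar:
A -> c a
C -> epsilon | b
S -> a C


Counting alternatives per rule:
  A: 1 alternative(s)
  C: 2 alternative(s)
  S: 1 alternative(s)
Sum: 1 + 2 + 1 = 4

4


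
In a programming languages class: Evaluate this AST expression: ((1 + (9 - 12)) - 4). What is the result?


Expression: ((1 + (9 - 12)) - 4)
Evaluating step by step:
  9 - 12 = -3
  1 + -3 = -2
  -2 - 4 = -6
Result: -6

-6


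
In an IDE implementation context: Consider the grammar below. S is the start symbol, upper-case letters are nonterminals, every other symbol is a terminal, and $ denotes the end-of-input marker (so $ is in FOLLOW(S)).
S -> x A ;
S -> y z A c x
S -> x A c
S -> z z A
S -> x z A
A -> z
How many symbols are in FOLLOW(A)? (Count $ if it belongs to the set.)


S is the start symbol and does not occur in any rule body, so FOLLOW(S) = {$}.
Examining every occurrence of A in a rule body:
  S -> x A ; : A is followed by terminal ';' -> add ';'
  S -> y z A c x : A is followed by terminal 'c' -> add 'c'
  S -> x A c : A is followed by terminal 'c' -> add 'c' (already in the set)
  S -> z z A : A is at the right end -> add FOLLOW(S) = {$}
  S -> x z A : A is at the right end -> add FOLLOW(S) = {$} (already in the set)
  A -> z : A does not occur in the body -> contributes nothing
FOLLOW(A) = {;, c, $}
Count: 3

3


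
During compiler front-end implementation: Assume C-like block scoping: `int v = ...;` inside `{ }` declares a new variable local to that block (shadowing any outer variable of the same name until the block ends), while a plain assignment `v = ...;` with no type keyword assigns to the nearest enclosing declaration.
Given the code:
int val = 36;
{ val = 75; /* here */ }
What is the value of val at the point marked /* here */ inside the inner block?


Analyzing scoping rules:
Outer scope: declares val = 36
Inner block: 'val = 75;' has no type keyword, so it is an assignment to the outer val (no shadowing)
Inside the block, after the assignment -> 75
Result: 75

75


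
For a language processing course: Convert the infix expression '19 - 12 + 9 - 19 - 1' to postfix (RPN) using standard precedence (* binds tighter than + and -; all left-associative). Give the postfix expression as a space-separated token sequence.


Applying the shunting-yard algorithm:
  Operand 19 -> output
  Push '-' onto operator stack -> op-stack: [-]
  Operand 12 -> output
  See '+' (prec 1); top '-' (prec 1) >= it -> pop '-' to output
  Push '+' onto operator stack -> op-stack: [+]
  Operand 9 -> output
  See '-' (prec 1); top '+' (prec 1) >= it -> pop '+' to output
  Push '-' onto operator stack -> op-stack: [-]
  Operand 19 -> output
  See '-' (prec 1); top '-' (prec 1) >= it -> pop '-' to output
  Push '-' onto operator stack -> op-stack: [-]
  Operand 1 -> output
  End of input: pop '-' to output
Postfix result: 19 12 - 9 + 19 - 1 -

19 12 - 9 + 19 - 1 -


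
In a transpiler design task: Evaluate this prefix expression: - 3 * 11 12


Parsing prefix expression: - 3 * 11 12
Step 1: Innermost operation '* 11 12'
  11 * 12 = 132
Step 2: Outer operation '- 3 [132]'
  3 - 132 = -129

-129


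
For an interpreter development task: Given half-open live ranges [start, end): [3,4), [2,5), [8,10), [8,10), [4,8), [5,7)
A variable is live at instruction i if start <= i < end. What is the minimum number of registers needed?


Live ranges:
  Var0: [3, 4)
  Var1: [2, 5)
  Var2: [8, 10)
  Var3: [8, 10)
  Var4: [4, 8)
  Var5: [5, 7)
Sweep-line events (position, delta, active):
  pos=2 start -> active=1
  pos=3 start -> active=2
  pos=4 end -> active=1
  pos=4 start -> active=2
  pos=5 end -> active=1
  pos=5 start -> active=2
  pos=7 end -> active=1
  pos=8 end -> active=0
  pos=8 start -> active=1
  pos=8 start -> active=2
  pos=10 end -> active=1
  pos=10 end -> active=0
Maximum simultaneous active: 2
Minimum registers needed: 2

2


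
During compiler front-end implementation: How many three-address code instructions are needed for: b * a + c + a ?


Expression: b * a + c + a
Generating three-address code (respecting * over +/- precedence):
  Instruction 1: t1 = b * a
  Instruction 2: t2 = t1 + c
  Instruction 3: t3 = t2 + a
Total instructions: 3

3


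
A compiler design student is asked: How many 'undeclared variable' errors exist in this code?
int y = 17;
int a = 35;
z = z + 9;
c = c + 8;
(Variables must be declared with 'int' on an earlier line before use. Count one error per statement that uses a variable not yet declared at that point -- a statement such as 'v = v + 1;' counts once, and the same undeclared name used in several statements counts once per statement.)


Scanning code line by line:
  Line 1: declare 'y' -> declared = ['y']
  Line 2: declare 'a' -> declared = ['a', 'y']
  Line 3: use 'z' -> ERROR (undeclared)
  Line 4: use 'c' -> ERROR (undeclared)
Total undeclared variable errors: 2

2


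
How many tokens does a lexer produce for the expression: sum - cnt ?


Scanning 'sum - cnt'
Token 1: 'sum' -> identifier
Token 2: '-' -> operator
Token 3: 'cnt' -> identifier
Total tokens: 3

3


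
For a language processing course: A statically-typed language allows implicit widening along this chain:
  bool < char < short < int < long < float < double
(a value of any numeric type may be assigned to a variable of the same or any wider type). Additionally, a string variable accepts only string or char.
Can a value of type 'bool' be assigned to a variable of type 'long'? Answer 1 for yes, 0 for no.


Target variable type: long
Source value type: bool
Numeric ranks: bool=0, long=4
Widening allowed iff rank(source) <= rank(target): 0 <= 4? Yes
Result: 1

1


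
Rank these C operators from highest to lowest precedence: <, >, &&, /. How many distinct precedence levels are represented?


Looking up precedence for each operator:
  < -> precedence 4
  > -> precedence 4
  && -> precedence 2
  / -> precedence 6
Sorted highest to lowest: /, <, >, &&
Distinct precedence values: [6, 4, 2]
Number of distinct levels: 3

3


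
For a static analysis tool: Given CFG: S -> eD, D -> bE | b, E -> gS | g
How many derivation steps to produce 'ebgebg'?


Grammar: S -> eD, D -> bE | b, E -> gS | g
Deriving 'ebgebg':
Step 1: S -> eD => eD
Step 2: D -> bE => ebE
Step 3: E -> gS => ebgS
Step 4: S -> eD => ebgeD
Step 5: D -> bE => ebgebE
Step 6: E -> g => ebgebg
Total derivation steps: 6

6


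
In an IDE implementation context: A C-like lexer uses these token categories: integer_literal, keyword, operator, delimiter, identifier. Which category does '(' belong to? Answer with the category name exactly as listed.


Token: '('
Checking categories:
  identifier: no
  integer_literal: no
  operator: no
  keyword: no
  delimiter: YES
Category: delimiter

delimiter


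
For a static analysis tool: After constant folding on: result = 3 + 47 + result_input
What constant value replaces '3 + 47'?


Identifying constant sub-expression:
  Original: result = 3 + 47 + result_input
  3 and 47 are both compile-time constants
  Evaluating: 3 + 47 = 50
  After folding: result = 50 + result_input

50


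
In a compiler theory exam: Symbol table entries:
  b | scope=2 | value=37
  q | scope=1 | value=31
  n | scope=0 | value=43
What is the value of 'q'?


Searching symbol table for 'q':
  b | scope=2 | value=37
  q | scope=1 | value=31 <- MATCH
  n | scope=0 | value=43
Found 'q' at scope 1 with value 31

31


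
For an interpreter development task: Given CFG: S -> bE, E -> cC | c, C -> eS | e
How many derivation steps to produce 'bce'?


Grammar: S -> bE, E -> cC | c, C -> eS | e
Deriving 'bce':
Step 1: S -> bE => bE
Step 2: E -> cC => bcC
Step 3: C -> e => bce
Total derivation steps: 3

3


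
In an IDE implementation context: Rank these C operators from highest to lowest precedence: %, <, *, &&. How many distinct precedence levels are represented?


Looking up precedence for each operator:
  % -> precedence 6
  < -> precedence 4
  * -> precedence 6
  && -> precedence 2
Sorted highest to lowest: %, *, <, &&
Distinct precedence values: [6, 4, 2]
Number of distinct levels: 3

3


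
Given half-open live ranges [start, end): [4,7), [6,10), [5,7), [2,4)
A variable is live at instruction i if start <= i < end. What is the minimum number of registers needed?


Live ranges:
  Var0: [4, 7)
  Var1: [6, 10)
  Var2: [5, 7)
  Var3: [2, 4)
Sweep-line events (position, delta, active):
  pos=2 start -> active=1
  pos=4 end -> active=0
  pos=4 start -> active=1
  pos=5 start -> active=2
  pos=6 start -> active=3
  pos=7 end -> active=2
  pos=7 end -> active=1
  pos=10 end -> active=0
Maximum simultaneous active: 3
Minimum registers needed: 3

3


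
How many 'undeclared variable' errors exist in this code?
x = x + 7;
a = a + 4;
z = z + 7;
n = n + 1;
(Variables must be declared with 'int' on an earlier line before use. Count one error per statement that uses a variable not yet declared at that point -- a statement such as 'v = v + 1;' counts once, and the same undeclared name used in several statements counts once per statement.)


Scanning code line by line:
  Line 1: use 'x' -> ERROR (undeclared)
  Line 2: use 'a' -> ERROR (undeclared)
  Line 3: use 'z' -> ERROR (undeclared)
  Line 4: use 'n' -> ERROR (undeclared)
Total undeclared variable errors: 4

4


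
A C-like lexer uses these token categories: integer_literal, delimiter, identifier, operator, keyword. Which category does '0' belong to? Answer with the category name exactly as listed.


Token: '0'
Checking categories:
  identifier: no
  integer_literal: YES
  operator: no
  keyword: no
  delimiter: no
Category: integer_literal

integer_literal


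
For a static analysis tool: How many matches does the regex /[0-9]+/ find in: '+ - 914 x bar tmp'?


Pattern: /[0-9]+/ (int literals)
Input: '+ - 914 x bar tmp'
Scanning for matches:
  Match 1: '914'
Total matches: 1

1


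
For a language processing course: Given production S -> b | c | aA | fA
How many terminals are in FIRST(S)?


Production: S -> b | c | aA | fA
Examining each alternative for leading terminals:
  S -> b : first terminal = 'b'
  S -> c : first terminal = 'c'
  S -> aA : first terminal = 'a'
  S -> fA : first terminal = 'f'
FIRST(S) = {a, b, c, f}
Count: 4

4


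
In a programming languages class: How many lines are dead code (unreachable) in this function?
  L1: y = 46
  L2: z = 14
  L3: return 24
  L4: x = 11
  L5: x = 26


Analyzing control flow:
  L1: reachable (before return)
  L2: reachable (before return)
  L3: reachable (return statement)
  L4: DEAD (after return at L3)
  L5: DEAD (after return at L3)
Return at L3, total lines = 5
Dead lines: L4 through L5
Count: 2

2


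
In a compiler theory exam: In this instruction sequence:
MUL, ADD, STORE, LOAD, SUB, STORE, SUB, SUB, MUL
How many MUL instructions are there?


Scanning instruction sequence for MUL:
  Position 1: MUL <- MATCH
  Position 2: ADD
  Position 3: STORE
  Position 4: LOAD
  Position 5: SUB
  Position 6: STORE
  Position 7: SUB
  Position 8: SUB
  Position 9: MUL <- MATCH
Matches at positions: [1, 9]
Total MUL count: 2

2


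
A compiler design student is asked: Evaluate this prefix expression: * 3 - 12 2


Parsing prefix expression: * 3 - 12 2
Step 1: Innermost operation '- 12 2'
  12 - 2 = 10
Step 2: Outer operation '* 3 [10]'
  3 * 10 = 30

30


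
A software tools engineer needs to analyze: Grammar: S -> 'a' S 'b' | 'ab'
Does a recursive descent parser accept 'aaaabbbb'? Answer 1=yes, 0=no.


Grammar accepts strings of the form a^n b^n (n >= 1)
Word: 'aaaabbbb'
Counting: 4 a's and 4 b's
Check: 4 == 4? Yes
Derivation (S -> aSb applied 3 time(s), then S -> ab): S => aSb => aaSbb => aaaSbbb => aaaabbbb
Accepted

1


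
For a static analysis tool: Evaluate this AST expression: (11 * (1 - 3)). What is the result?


Expression: (11 * (1 - 3))
Evaluating step by step:
  1 - 3 = -2
  11 * -2 = -22
Result: -22

-22
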